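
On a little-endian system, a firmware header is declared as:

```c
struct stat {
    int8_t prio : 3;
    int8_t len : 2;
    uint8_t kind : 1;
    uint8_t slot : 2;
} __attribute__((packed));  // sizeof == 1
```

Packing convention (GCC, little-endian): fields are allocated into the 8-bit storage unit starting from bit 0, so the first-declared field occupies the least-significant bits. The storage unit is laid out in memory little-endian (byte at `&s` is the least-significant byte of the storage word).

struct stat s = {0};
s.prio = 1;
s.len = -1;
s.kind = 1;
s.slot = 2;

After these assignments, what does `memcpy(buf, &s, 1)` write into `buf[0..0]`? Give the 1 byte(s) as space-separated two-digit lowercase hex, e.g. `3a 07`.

prio (3b) val=1 bits=0x1 at bit 0: 0x01
len (2b) val=-1 bits=0x3 at bit 3: 0x19
kind (1b) val=1 bits=0x1 at bit 5: 0x39
slot (2b) val=2 bits=0x2 at bit 6: 0xb9
word = 0xb9 → little-endian bytes:
  [0]=0xb9

b9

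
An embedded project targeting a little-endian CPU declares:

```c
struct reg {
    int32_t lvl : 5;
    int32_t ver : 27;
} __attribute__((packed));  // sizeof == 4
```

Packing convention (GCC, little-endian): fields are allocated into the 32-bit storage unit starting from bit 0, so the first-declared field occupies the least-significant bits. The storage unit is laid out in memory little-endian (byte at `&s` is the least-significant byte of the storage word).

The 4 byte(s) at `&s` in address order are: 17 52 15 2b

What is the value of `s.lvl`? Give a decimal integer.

[0]=0x17 [1]=0x52 [2]=0x15 [3]=0x2b (little-endian) → word 0x2b155217
lvl [0+:5] = (word>>0) & 0x1f = 23  ←
ver [5+:27] = (word>>5) & 0x7ffffff = 22588048
lvl signed 5b, MSB=1: 23 - 32 = -9

-9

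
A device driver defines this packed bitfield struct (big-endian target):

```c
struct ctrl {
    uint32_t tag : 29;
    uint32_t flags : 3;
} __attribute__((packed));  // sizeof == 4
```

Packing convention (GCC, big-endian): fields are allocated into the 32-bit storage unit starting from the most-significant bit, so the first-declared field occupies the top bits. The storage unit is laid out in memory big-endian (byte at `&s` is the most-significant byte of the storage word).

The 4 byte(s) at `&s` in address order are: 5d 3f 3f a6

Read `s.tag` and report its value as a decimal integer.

195553268

[0]=0x5d [1]=0x3f [2]=0x3f [3]=0xa6 (big-endian) → word 0x5d3f3fa6
tag [3+:29] = (word>>3) & 0x1fffffff = 195553268  ←
flags [0+:3] = (word>>0) & 0x7 = 6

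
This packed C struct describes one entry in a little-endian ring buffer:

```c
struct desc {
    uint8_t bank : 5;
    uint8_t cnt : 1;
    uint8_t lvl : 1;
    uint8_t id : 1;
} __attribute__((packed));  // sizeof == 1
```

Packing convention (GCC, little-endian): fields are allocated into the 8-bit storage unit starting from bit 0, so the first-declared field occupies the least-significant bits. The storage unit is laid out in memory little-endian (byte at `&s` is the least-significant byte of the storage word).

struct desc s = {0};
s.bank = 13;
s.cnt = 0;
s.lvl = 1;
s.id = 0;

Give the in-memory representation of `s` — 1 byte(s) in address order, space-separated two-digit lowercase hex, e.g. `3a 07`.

[0+:5] bank=13 & 0x1f = 0xd; word=0x0d
[5+:1] cnt=0 & 0x1 = 0x0; word=0x0d
[6+:1] lvl=1 & 0x1 = 0x1; word=0x4d
[7+:1] id=0 & 0x1 = 0x0; word=0x4d
word = 0x4d → little-endian bytes:
  [0]=0x4d

4d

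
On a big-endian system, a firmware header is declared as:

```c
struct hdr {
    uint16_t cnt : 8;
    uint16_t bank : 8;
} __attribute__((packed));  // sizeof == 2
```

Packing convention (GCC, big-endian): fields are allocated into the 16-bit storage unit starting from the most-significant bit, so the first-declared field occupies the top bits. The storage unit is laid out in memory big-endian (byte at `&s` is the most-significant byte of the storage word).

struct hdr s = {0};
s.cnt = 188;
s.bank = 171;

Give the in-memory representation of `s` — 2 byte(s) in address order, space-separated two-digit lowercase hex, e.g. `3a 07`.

cnt (8b) val=188 bits=0xbc at bit 8: 0xbc00
bank (8b) val=171 bits=0xab at bit 0: 0xbcab
word = 0xbcab → big-endian bytes:
  [0]=0xbc  [1]=0xab

bc ab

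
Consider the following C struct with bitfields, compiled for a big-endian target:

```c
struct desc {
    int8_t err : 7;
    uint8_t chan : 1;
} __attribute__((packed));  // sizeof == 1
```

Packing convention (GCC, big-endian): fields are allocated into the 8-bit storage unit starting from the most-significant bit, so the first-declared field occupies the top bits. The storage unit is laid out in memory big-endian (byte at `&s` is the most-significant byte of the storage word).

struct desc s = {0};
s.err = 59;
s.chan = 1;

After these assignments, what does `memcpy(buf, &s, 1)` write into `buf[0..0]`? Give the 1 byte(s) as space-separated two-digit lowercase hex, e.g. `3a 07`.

[1+:7] err=59 & 0x7f = 0x3b; word=0x76
[0+:1] chan=1 & 0x1 = 0x1; word=0x77
word = 0x77 → big-endian bytes:
  [0]=0x77

77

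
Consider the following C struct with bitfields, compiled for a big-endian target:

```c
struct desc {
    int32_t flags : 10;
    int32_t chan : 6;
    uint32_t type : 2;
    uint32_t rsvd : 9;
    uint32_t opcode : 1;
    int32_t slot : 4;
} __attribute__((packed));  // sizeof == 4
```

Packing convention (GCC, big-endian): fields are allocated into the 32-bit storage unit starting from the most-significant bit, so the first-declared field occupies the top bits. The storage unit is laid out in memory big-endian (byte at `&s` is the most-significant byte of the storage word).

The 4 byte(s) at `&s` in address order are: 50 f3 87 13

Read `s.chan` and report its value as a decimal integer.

[0]=0x50 [1]=0xf3 [2]=0x87 [3]=0x13 (big-endian) → word 0x50f38713
flags:10 @ bit 22 → (0x50f38713>>22)&0x3ff = 0x143
chan:6 @ bit 16 → (0x50f38713>>16)&0x3f = 0x33  ←
type:2 @ bit 14 → (0x50f38713>>14)&0x3 = 0x2
rsvd:9 @ bit 5 → (0x50f38713>>5)&0x1ff = 0x38
opcode:1 @ bit 4 → (0x50f38713>>4)&0x1 = 0x1
slot:4 @ bit 0 → (0x50f38713>>0)&0xf = 0x3
chan signed 6b, MSB=1: 51 - 64 = -13

-13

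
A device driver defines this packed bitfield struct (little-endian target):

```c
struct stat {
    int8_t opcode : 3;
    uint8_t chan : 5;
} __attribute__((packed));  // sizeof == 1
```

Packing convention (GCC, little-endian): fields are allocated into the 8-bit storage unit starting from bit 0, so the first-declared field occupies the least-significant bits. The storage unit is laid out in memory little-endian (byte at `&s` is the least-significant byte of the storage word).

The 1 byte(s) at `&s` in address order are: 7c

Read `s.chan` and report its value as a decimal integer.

[0]=0x7c (little-endian) → word 0x7c
opcode [0+:3] = (word>>0) & 0x7 = 4
chan [3+:5] = (word>>3) & 0x1f = 15  ←

15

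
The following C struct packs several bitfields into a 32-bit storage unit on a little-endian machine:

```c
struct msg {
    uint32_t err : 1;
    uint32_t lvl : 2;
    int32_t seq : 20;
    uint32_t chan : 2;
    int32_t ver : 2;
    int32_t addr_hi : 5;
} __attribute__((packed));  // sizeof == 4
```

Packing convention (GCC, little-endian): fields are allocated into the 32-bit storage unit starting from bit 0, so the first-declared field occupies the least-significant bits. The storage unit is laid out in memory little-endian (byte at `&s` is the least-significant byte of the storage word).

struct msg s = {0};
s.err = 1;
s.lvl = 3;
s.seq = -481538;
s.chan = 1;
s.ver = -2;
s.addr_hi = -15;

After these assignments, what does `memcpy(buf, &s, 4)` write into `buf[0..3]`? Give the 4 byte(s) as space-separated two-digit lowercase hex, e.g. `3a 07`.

f7 37 c5 8c

err:1 = 1 → 0x1 << 0 → word 0x00000001
lvl:2 = 3 → 0x3 << 1 → word 0x00000007
seq:20 = -481538 → 0x8a6fe << 3 → word 0x004537f7
chan:2 = 1 → 0x1 << 23 → word 0x00c537f7
ver:2 = -2 → 0x2 << 25 → word 0x04c537f7
addr_hi:5 = -15 → 0x11 << 27 → word 0x8cc537f7
word = 0x8cc537f7 → little-endian bytes:
  [0]=0xf7  [1]=0x37  [2]=0xc5  [3]=0x8c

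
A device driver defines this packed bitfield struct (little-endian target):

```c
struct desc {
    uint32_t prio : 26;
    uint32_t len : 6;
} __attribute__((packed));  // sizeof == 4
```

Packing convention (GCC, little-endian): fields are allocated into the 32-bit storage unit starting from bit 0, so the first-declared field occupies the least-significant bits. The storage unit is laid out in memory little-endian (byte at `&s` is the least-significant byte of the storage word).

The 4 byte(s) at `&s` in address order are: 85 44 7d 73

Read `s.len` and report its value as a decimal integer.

28

[0]=0x85 [1]=0x44 [2]=0x7d [3]=0x73 (little-endian) → word 0x737d4485
prio [0+:26] = (word>>0) & 0x3ffffff = 58541189
len [26+:6] = (word>>26) & 0x3f = 28  ←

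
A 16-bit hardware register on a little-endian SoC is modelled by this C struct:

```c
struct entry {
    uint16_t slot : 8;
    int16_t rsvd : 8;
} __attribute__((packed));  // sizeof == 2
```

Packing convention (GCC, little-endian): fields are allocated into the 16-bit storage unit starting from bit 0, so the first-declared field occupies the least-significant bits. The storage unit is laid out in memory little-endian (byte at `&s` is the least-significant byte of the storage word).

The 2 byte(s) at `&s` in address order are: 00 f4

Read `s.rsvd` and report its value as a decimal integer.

[0]=0x00 [1]=0xf4 (little-endian) → word 0xf400
slot [0+:8] = (word>>0) & 0xff = 0
rsvd [8+:8] = (word>>8) & 0xff = 244  ←
rsvd signed 8b, MSB=1: 244 - 256 = -12

-12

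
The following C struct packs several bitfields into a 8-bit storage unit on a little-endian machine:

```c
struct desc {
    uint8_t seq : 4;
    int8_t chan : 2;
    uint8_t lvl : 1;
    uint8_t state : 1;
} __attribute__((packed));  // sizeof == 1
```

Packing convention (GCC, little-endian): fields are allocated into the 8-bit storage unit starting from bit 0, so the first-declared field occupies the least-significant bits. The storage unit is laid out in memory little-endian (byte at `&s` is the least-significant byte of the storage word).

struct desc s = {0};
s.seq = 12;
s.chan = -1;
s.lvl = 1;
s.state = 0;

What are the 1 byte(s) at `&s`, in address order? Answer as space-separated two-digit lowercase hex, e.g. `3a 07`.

7c

seq (4b) val=12 bits=0xc at bit 0: 0x0c
chan (2b) val=-1 bits=0x3 at bit 4: 0x3c
lvl (1b) val=1 bits=0x1 at bit 6: 0x7c
state (1b) val=0 bits=0x0 at bit 7: 0x7c
word = 0x7c → little-endian bytes:
  [0]=0x7c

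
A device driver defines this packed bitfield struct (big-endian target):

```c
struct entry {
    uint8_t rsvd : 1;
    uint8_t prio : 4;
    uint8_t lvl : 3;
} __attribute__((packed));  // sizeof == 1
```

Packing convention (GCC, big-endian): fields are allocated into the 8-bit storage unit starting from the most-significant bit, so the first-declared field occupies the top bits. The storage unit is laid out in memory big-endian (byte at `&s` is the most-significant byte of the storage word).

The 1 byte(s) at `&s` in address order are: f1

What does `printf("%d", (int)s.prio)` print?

[0]=0xf1 (big-endian) → word 0xf1
rsvd:1 @ bit 7 → (0xf1>>7)&0x1 = 0x1
prio:4 @ bit 3 → (0xf1>>3)&0xf = 0xe  ←
lvl:3 @ bit 0 → (0xf1>>0)&0x7 = 0x1

14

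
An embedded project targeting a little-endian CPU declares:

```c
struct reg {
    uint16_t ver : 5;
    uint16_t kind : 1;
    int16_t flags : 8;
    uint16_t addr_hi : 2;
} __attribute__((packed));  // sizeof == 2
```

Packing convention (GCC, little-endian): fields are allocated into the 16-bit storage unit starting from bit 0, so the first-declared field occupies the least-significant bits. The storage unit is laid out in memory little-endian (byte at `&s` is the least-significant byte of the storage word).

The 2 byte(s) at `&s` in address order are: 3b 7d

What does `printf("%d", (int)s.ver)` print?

27

[0]=0x3b [1]=0x7d (little-endian) → word 0x7d3b
ver [0+:5] = (word>>0) & 0x1f = 27  ←
kind [5+:1] = (word>>5) & 0x1 = 1
flags [6+:8] = (word>>6) & 0xff = 244
addr_hi [14+:2] = (word>>14) & 0x3 = 1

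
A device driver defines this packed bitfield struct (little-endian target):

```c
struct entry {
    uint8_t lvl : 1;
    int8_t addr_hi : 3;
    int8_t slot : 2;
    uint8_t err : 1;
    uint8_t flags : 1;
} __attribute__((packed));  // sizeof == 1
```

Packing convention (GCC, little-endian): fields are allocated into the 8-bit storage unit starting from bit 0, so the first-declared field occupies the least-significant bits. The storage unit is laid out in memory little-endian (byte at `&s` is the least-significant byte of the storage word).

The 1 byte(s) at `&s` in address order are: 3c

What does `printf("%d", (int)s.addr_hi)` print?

[0]=0x3c (little-endian) → word 0x3c
lvl:1 @ bit 0 → (0x3c>>0)&0x1 = 0x0
addr_hi:3 @ bit 1 → (0x3c>>1)&0x7 = 0x6  ←
slot:2 @ bit 4 → (0x3c>>4)&0x3 = 0x3
err:1 @ bit 6 → (0x3c>>6)&0x1 = 0x0
flags:1 @ bit 7 → (0x3c>>7)&0x1 = 0x0
addr_hi signed 3b, MSB=1: 6 - 8 = -2

-2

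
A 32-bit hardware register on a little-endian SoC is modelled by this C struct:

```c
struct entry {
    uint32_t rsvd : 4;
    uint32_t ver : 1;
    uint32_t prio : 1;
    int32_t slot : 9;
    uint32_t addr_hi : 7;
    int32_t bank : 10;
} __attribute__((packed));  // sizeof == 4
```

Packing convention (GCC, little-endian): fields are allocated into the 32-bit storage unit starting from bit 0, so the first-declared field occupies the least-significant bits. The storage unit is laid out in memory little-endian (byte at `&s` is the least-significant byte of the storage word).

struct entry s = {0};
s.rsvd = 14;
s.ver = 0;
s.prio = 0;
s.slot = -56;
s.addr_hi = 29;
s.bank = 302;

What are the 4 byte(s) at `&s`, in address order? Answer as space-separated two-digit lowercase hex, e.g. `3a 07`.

0e f2 8e 4b

rsvd (4b) val=14 bits=0xe at bit 0: 0x0000000e
ver (1b) val=0 bits=0x0 at bit 4: 0x0000000e
prio (1b) val=0 bits=0x0 at bit 5: 0x0000000e
slot (9b) val=-56 bits=0x1c8 at bit 6: 0x0000720e
addr_hi (7b) val=29 bits=0x1d at bit 15: 0x000ef20e
bank (10b) val=302 bits=0x12e at bit 22: 0x4b8ef20e
word = 0x4b8ef20e → little-endian bytes:
  [0]=0x0e  [1]=0xf2  [2]=0x8e  [3]=0x4b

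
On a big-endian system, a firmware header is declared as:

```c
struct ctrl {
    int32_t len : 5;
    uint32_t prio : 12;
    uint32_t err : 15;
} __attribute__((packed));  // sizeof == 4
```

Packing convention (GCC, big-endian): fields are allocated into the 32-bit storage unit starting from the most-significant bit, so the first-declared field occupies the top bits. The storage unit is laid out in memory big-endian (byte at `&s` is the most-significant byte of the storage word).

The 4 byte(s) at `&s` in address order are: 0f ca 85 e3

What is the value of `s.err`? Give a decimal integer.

[0]=0x0f [1]=0xca [2]=0x85 [3]=0xe3 (big-endian) → word 0x0fca85e3
len:5 @ bit 27 → (0x0fca85e3>>27)&0x1f = 0x1
prio:12 @ bit 15 → (0x0fca85e3>>15)&0xfff = 0xf95
err:15 @ bit 0 → (0x0fca85e3>>0)&0x7fff = 0x5e3  ←

1507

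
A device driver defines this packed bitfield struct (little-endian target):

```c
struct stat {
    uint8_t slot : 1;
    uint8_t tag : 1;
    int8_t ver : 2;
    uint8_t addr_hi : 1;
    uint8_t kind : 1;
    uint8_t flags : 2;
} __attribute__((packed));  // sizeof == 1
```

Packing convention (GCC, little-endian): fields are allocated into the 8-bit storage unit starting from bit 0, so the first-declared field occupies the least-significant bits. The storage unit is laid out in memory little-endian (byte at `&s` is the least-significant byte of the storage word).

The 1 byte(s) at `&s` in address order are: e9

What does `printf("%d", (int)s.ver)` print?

-2

[0]=0xe9 (little-endian) → word 0xe9
slot [0+:1] = (word>>0) & 0x1 = 1
tag [1+:1] = (word>>1) & 0x1 = 0
ver [2+:2] = (word>>2) & 0x3 = 2  ←
addr_hi [4+:1] = (word>>4) & 0x1 = 0
kind [5+:1] = (word>>5) & 0x1 = 1
flags [6+:2] = (word>>6) & 0x3 = 3
ver signed 2b, MSB=1: 2 - 4 = -2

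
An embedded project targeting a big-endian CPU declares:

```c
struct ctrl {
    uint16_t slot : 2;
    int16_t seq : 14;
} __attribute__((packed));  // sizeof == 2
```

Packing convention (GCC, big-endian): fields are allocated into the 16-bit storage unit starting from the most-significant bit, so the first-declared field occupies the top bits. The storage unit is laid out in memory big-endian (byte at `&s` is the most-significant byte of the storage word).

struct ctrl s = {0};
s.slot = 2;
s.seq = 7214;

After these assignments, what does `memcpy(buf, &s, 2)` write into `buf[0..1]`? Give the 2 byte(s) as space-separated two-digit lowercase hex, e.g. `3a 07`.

slot:2 = 2 → 0x2 << 14 → word 0x8000
seq:14 = 7214 → 0x1c2e << 0 → word 0x9c2e
word = 0x9c2e → big-endian bytes:
  [0]=0x9c  [1]=0x2e

9c 2e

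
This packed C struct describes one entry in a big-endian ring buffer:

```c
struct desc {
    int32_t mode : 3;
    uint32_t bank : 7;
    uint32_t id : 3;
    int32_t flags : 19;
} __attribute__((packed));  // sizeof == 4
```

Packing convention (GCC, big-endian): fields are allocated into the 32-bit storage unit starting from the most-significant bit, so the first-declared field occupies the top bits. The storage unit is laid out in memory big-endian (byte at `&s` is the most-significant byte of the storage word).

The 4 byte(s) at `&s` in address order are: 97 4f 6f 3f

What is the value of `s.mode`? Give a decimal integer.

[0]=0x97 [1]=0x4f [2]=0x6f [3]=0x3f (big-endian) → word 0x974f6f3f
mode [29+:3] = (word>>29) & 0x7 = 4  ←
bank [22+:7] = (word>>22) & 0x7f = 93
id [19+:3] = (word>>19) & 0x7 = 1
flags [0+:19] = (word>>0) & 0x7ffff = 487231
mode signed 3b, MSB=1: 4 - 8 = -4

-4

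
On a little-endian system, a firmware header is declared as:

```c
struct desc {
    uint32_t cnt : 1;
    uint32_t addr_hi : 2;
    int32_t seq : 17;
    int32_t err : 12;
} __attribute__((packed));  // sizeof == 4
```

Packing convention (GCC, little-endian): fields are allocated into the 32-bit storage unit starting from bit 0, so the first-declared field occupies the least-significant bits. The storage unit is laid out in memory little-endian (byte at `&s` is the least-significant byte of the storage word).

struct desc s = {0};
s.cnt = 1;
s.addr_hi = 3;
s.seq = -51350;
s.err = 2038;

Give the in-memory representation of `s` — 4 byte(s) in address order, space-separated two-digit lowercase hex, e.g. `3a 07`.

[0+:1] cnt=1 & 0x1 = 0x1; word=0x00000001
[1+:2] addr_hi=3 & 0x3 = 0x3; word=0x00000007
[3+:17] seq=-51350 & 0x1ffff = 0x1376a; word=0x0009bb57
[20+:12] err=2038 & 0xfff = 0x7f6; word=0x7f69bb57
word = 0x7f69bb57 → little-endian bytes:
  [0]=0x57  [1]=0xbb  [2]=0x69  [3]=0x7f

57 bb 69 7f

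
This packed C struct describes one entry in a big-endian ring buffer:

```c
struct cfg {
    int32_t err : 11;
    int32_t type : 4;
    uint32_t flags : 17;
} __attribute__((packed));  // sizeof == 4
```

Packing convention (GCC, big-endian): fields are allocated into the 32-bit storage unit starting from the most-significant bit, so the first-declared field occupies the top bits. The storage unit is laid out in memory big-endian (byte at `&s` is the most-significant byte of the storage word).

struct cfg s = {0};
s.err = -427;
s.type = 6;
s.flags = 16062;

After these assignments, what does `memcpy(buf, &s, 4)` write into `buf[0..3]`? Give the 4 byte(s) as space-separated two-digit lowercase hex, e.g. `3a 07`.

err:11 = -427 → 0x655 << 21 → word 0xcaa00000
type:4 = 6 → 0x6 << 17 → word 0xcaac0000
flags:17 = 16062 → 0x3ebe << 0 → word 0xcaac3ebe
word = 0xcaac3ebe → big-endian bytes:
  [0]=0xca  [1]=0xac  [2]=0x3e  [3]=0xbe

ca ac 3e be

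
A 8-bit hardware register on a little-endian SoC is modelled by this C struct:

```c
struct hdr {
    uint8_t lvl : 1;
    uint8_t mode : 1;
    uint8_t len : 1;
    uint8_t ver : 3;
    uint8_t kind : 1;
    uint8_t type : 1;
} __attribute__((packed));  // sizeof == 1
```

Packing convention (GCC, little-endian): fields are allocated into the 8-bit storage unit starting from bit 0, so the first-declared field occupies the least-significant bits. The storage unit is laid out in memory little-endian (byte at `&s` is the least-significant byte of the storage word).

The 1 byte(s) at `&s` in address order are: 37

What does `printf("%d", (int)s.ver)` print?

[0]=0x37 (little-endian) → word 0x37
lvl:1 @ bit 0 → (0x37>>0)&0x1 = 0x1
mode:1 @ bit 1 → (0x37>>1)&0x1 = 0x1
len:1 @ bit 2 → (0x37>>2)&0x1 = 0x1
ver:3 @ bit 3 → (0x37>>3)&0x7 = 0x6  ←
kind:1 @ bit 6 → (0x37>>6)&0x1 = 0x0
type:1 @ bit 7 → (0x37>>7)&0x1 = 0x0

6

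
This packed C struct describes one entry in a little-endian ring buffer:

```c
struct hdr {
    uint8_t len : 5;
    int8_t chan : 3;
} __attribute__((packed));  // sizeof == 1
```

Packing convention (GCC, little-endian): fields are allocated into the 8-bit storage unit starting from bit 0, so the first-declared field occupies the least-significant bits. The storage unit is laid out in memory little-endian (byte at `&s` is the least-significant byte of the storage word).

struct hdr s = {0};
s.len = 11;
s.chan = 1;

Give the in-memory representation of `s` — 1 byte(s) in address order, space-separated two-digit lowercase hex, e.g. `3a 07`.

2b

len:5 = 11 → 0xb << 0 → word 0x0b
chan:3 = 1 → 0x1 << 5 → word 0x2b
word = 0x2b → little-endian bytes:
  [0]=0x2b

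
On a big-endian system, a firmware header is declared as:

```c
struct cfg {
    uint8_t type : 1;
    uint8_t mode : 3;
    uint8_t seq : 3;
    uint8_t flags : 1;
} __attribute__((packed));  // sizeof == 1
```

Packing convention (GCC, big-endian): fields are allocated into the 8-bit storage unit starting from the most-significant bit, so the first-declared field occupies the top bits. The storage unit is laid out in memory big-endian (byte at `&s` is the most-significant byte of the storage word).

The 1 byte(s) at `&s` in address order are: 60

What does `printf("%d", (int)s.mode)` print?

6

[0]=0x60 (big-endian) → word 0x60
type:1 @ bit 7 → (0x60>>7)&0x1 = 0x0
mode:3 @ bit 4 → (0x60>>4)&0x7 = 0x6  ←
seq:3 @ bit 1 → (0x60>>1)&0x7 = 0x0
flags:1 @ bit 0 → (0x60>>0)&0x1 = 0x0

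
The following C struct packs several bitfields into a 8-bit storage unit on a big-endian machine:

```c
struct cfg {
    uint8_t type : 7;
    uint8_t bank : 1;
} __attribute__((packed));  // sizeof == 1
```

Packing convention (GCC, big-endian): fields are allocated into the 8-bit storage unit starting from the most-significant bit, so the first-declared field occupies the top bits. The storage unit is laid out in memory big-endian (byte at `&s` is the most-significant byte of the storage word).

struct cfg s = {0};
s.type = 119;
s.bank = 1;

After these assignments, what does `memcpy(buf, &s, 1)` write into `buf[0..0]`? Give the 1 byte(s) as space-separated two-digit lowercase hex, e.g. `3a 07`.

type:7 = 119 → 0x77 << 1 → word 0xee
bank:1 = 1 → 0x1 << 0 → word 0xef
word = 0xef → big-endian bytes:
  [0]=0xef

ef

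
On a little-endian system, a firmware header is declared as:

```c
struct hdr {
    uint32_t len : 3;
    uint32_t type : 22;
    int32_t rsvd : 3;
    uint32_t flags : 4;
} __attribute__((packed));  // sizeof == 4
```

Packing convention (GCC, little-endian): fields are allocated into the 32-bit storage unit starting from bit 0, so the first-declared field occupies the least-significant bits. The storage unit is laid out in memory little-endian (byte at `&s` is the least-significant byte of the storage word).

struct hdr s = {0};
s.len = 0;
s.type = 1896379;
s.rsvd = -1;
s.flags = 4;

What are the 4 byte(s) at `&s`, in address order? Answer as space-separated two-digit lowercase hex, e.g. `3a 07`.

d8 7d e7 4e

len (3b) val=0 bits=0x0 at bit 0: 0x00000000
type (22b) val=1896379 bits=0x1cefbb at bit 3: 0x00e77dd8
rsvd (3b) val=-1 bits=0x7 at bit 25: 0x0ee77dd8
flags (4b) val=4 bits=0x4 at bit 28: 0x4ee77dd8
word = 0x4ee77dd8 → little-endian bytes:
  [0]=0xd8  [1]=0x7d  [2]=0xe7  [3]=0x4e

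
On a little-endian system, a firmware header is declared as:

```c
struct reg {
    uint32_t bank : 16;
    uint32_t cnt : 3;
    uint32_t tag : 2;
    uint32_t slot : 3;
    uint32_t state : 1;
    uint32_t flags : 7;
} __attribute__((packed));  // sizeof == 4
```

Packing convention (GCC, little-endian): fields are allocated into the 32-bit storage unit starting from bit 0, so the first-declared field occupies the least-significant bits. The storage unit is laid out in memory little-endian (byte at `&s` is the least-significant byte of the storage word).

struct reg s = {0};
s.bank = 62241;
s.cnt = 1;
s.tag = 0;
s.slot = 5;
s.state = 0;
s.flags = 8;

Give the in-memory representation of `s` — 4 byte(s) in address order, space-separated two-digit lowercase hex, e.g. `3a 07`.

21 f3 a1 10

bank:16 = 62241 → 0xf321 << 0 → word 0x0000f321
cnt:3 = 1 → 0x1 << 16 → word 0x0001f321
tag:2 = 0 → 0x0 << 19 → word 0x0001f321
slot:3 = 5 → 0x5 << 21 → word 0x00a1f321
state:1 = 0 → 0x0 << 24 → word 0x00a1f321
flags:7 = 8 → 0x8 << 25 → word 0x10a1f321
word = 0x10a1f321 → little-endian bytes:
  [0]=0x21  [1]=0xf3  [2]=0xa1  [3]=0x10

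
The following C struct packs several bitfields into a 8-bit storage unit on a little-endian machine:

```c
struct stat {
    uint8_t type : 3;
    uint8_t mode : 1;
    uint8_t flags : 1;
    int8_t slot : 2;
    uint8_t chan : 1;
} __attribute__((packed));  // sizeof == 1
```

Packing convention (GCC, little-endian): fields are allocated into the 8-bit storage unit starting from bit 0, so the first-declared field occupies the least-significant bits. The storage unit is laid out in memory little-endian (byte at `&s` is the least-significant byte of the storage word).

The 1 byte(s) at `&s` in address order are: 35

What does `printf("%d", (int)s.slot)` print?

1

[0]=0x35 (little-endian) → word 0x35
type:3 @ bit 0 → (0x35>>0)&0x7 = 0x5
mode:1 @ bit 3 → (0x35>>3)&0x1 = 0x0
flags:1 @ bit 4 → (0x35>>4)&0x1 = 0x1
slot:2 @ bit 5 → (0x35>>5)&0x3 = 0x1  ←
chan:1 @ bit 7 → (0x35>>7)&0x1 = 0x0
slot signed 2b, MSB=0: value = 1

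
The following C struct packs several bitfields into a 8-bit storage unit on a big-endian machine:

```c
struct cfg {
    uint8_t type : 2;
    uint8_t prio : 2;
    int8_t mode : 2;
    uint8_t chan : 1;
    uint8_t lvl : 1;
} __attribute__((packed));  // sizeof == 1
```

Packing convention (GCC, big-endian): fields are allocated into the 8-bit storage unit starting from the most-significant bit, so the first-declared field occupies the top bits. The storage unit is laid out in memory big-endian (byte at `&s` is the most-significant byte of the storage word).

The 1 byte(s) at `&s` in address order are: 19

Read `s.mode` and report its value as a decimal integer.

-2

[0]=0x19 (big-endian) → word 0x19
type [6+:2] = (word>>6) & 0x3 = 0
prio [4+:2] = (word>>4) & 0x3 = 1
mode [2+:2] = (word>>2) & 0x3 = 2  ←
chan [1+:1] = (word>>1) & 0x1 = 0
lvl [0+:1] = (word>>0) & 0x1 = 1
mode signed 2b, MSB=1: 2 - 4 = -2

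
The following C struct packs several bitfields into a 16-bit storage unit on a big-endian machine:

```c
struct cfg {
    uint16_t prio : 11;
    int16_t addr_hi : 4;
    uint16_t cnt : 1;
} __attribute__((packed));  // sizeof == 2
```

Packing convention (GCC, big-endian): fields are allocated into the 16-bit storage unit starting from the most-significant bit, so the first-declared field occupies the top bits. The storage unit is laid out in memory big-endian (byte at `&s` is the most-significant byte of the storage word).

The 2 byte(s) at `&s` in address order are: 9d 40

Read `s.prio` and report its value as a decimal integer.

[0]=0x9d [1]=0x40 (big-endian) → word 0x9d40
prio [5+:11] = (word>>5) & 0x7ff = 1258  ←
addr_hi [1+:4] = (word>>1) & 0xf = 0
cnt [0+:1] = (word>>0) & 0x1 = 0

1258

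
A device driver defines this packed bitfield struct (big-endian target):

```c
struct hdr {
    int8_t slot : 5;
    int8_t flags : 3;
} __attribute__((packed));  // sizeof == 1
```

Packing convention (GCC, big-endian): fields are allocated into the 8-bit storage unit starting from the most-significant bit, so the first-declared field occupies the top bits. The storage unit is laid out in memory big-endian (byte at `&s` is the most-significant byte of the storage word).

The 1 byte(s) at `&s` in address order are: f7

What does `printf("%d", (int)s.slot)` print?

[0]=0xf7 (big-endian) → word 0xf7
slot [3+:5] = (word>>3) & 0x1f = 30  ←
flags [0+:3] = (word>>0) & 0x7 = 7
slot signed 5b, MSB=1: 30 - 32 = -2

-2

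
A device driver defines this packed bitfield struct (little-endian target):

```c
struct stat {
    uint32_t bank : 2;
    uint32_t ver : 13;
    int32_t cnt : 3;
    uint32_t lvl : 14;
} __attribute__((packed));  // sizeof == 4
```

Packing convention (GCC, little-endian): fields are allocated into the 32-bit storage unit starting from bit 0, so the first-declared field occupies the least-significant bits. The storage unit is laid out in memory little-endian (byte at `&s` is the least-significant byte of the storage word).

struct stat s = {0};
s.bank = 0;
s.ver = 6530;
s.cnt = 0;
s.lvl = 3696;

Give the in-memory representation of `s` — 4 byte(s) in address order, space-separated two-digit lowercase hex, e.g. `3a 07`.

08 66 c0 39

bank (2b) val=0 bits=0x0 at bit 0: 0x00000000
ver (13b) val=6530 bits=0x1982 at bit 2: 0x00006608
cnt (3b) val=0 bits=0x0 at bit 15: 0x00006608
lvl (14b) val=3696 bits=0xe70 at bit 18: 0x39c06608
word = 0x39c06608 → little-endian bytes:
  [0]=0x08  [1]=0x66  [2]=0xc0  [3]=0x39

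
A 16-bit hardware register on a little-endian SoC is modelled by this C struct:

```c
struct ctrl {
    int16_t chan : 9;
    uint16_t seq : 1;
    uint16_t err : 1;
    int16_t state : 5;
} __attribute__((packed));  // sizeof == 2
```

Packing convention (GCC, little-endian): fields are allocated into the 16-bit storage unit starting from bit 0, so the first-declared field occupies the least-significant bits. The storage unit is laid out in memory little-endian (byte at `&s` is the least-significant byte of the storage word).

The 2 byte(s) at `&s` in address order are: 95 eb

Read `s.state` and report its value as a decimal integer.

-3

[0]=0x95 [1]=0xeb (little-endian) → word 0xeb95
chan:9 @ bit 0 → (0xeb95>>0)&0x1ff = 0x195
seq:1 @ bit 9 → (0xeb95>>9)&0x1 = 0x1
err:1 @ bit 10 → (0xeb95>>10)&0x1 = 0x0
state:5 @ bit 11 → (0xeb95>>11)&0x1f = 0x1d  ←
state signed 5b, MSB=1: 29 - 32 = -3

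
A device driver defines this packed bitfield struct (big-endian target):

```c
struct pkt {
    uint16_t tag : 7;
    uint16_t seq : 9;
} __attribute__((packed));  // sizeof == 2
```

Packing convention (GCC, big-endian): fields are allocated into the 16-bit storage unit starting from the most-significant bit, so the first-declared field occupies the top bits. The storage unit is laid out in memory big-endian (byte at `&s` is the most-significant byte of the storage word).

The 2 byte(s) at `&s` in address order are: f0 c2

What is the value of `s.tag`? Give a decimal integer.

120

[0]=0xf0 [1]=0xc2 (big-endian) → word 0xf0c2
tag [9+:7] = (word>>9) & 0x7f = 120  ←
seq [0+:9] = (word>>0) & 0x1ff = 194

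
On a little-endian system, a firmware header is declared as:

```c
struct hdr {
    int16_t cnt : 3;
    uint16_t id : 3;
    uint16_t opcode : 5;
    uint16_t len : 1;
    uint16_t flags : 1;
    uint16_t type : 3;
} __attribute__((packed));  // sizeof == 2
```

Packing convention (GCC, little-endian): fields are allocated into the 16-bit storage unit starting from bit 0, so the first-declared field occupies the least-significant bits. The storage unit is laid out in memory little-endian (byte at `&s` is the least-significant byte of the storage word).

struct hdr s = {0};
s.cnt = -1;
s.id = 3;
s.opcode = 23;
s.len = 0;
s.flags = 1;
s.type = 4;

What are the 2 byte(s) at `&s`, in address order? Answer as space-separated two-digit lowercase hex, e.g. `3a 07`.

[0+:3] cnt=-1 & 0x7 = 0x7; word=0x0007
[3+:3] id=3 & 0x7 = 0x3; word=0x001f
[6+:5] opcode=23 & 0x1f = 0x17; word=0x05df
[11+:1] len=0 & 0x1 = 0x0; word=0x05df
[12+:1] flags=1 & 0x1 = 0x1; word=0x15df
[13+:3] type=4 & 0x7 = 0x4; word=0x95df
word = 0x95df → little-endian bytes:
  [0]=0xdf  [1]=0x95

df 95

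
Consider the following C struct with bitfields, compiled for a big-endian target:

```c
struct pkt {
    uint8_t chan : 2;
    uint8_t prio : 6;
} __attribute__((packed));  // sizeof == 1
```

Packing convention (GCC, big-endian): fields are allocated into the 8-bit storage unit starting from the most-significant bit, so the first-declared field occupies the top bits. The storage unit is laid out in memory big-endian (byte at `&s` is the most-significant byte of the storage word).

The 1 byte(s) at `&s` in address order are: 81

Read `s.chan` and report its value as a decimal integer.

2

[0]=0x81 (big-endian) → word 0x81
chan [6+:2] = (word>>6) & 0x3 = 2  ←
prio [0+:6] = (word>>0) & 0x3f = 1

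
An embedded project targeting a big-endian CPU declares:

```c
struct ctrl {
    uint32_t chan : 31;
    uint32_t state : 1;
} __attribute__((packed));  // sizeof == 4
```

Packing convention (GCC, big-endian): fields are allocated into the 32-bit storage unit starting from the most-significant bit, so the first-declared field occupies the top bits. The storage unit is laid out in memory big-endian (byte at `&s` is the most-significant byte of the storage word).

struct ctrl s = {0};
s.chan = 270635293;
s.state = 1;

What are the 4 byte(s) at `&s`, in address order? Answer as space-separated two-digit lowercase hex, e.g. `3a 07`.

chan (31b) val=270635293 bits=0x1021911d at bit 1: 0x2043223a
state (1b) val=1 bits=0x1 at bit 0: 0x2043223b
word = 0x2043223b → big-endian bytes:
  [0]=0x20  [1]=0x43  [2]=0x22  [3]=0x3b

20 43 22 3b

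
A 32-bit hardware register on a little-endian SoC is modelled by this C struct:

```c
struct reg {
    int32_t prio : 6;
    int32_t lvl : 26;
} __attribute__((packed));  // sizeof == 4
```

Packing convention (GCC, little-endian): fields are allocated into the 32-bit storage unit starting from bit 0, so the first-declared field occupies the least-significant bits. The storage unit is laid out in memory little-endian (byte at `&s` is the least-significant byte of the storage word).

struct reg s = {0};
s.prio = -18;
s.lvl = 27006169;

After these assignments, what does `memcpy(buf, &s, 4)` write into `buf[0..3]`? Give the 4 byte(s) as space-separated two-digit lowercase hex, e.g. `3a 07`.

6e 36 05 67

prio:6 = -18 → 0x2e << 0 → word 0x0000002e
lvl:26 = 27006169 → 0x19c14d9 << 6 → word 0x6705366e
word = 0x6705366e → little-endian bytes:
  [0]=0x6e  [1]=0x36  [2]=0x05  [3]=0x67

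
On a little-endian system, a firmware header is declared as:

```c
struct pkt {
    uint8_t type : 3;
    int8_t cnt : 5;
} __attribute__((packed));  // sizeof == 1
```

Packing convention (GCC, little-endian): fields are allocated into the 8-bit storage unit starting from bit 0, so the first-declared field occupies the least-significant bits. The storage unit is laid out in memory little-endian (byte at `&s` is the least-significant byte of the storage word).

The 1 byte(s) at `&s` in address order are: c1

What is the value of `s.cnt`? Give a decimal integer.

-8

[0]=0xc1 (little-endian) → word 0xc1
type:3 @ bit 0 → (0xc1>>0)&0x7 = 0x1
cnt:5 @ bit 3 → (0xc1>>3)&0x1f = 0x18  ←
cnt signed 5b, MSB=1: 24 - 32 = -8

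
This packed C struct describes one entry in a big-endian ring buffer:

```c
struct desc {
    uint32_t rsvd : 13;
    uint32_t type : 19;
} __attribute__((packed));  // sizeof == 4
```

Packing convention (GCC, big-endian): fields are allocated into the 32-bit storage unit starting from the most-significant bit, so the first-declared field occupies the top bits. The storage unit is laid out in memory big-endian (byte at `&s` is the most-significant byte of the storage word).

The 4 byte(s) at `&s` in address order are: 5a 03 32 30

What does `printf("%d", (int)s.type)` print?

[0]=0x5a [1]=0x03 [2]=0x32 [3]=0x30 (big-endian) → word 0x5a033230
rsvd [19+:13] = (word>>19) & 0x1fff = 2880
type [0+:19] = (word>>0) & 0x7ffff = 209456  ←

209456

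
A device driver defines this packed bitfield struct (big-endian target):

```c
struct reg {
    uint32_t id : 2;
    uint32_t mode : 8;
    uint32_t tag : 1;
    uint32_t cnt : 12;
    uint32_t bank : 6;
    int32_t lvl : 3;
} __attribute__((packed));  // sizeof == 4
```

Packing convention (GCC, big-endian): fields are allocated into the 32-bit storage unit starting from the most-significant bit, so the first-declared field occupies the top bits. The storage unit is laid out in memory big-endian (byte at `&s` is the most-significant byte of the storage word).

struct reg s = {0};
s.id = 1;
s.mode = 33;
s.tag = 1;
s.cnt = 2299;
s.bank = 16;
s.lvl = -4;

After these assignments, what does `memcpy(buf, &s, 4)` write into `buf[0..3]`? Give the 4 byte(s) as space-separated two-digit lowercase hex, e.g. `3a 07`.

48 71 f6 84

[30+:2] id=1 & 0x3 = 0x1; word=0x40000000
[22+:8] mode=33 & 0xff = 0x21; word=0x48400000
[21+:1] tag=1 & 0x1 = 0x1; word=0x48600000
[9+:12] cnt=2299 & 0xfff = 0x8fb; word=0x4871f600
[3+:6] bank=16 & 0x3f = 0x10; word=0x4871f680
[0+:3] lvl=-4 & 0x7 = 0x4; word=0x4871f684
word = 0x4871f684 → big-endian bytes:
  [0]=0x48  [1]=0x71  [2]=0xf6  [3]=0x84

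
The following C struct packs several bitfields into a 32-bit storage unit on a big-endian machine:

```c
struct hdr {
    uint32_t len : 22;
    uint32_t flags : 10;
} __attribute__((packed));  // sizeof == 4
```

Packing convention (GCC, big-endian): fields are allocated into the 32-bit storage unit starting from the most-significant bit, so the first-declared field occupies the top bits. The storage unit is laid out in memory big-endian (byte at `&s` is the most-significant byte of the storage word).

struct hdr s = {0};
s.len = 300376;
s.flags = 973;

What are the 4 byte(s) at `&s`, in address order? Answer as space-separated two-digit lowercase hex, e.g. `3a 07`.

12 55 63 cd

len (22b) val=300376 bits=0x49558 at bit 10: 0x12556000
flags (10b) val=973 bits=0x3cd at bit 0: 0x125563cd
word = 0x125563cd → big-endian bytes:
  [0]=0x12  [1]=0x55  [2]=0x63  [3]=0xcd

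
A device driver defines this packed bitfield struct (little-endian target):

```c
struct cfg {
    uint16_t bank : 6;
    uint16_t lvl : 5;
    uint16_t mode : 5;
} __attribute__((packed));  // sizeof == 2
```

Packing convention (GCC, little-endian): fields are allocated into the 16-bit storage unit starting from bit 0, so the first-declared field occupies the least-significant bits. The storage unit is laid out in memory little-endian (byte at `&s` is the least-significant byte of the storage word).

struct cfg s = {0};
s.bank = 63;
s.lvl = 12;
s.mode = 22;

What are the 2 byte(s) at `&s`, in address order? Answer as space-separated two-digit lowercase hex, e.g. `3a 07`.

3f b3

bank:6 = 63 → 0x3f << 0 → word 0x003f
lvl:5 = 12 → 0xc << 6 → word 0x033f
mode:5 = 22 → 0x16 << 11 → word 0xb33f
word = 0xb33f → little-endian bytes:
  [0]=0x3f  [1]=0xb3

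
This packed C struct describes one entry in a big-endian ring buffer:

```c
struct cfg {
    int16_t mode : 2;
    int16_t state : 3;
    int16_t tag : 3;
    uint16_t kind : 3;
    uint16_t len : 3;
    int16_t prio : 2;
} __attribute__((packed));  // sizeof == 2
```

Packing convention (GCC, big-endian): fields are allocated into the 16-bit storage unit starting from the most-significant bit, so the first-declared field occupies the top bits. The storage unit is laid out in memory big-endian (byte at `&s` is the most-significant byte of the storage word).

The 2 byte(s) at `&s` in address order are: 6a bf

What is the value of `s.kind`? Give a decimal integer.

[0]=0x6a [1]=0xbf (big-endian) → word 0x6abf
mode [14+:2] = (word>>14) & 0x3 = 1
state [11+:3] = (word>>11) & 0x7 = 5
tag [8+:3] = (word>>8) & 0x7 = 2
kind [5+:3] = (word>>5) & 0x7 = 5  ←
len [2+:3] = (word>>2) & 0x7 = 7
prio [0+:2] = (word>>0) & 0x3 = 3

5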